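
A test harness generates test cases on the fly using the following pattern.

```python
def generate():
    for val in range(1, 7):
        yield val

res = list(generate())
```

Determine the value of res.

Step 1: The generator yields each value from range(1, 7).
Step 2: list() consumes all yields: [1, 2, 3, 4, 5, 6].
Therefore res = [1, 2, 3, 4, 5, 6].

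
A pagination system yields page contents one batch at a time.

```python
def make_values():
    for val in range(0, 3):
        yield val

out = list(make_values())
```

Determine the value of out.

Step 1: The generator yields each value from range(0, 3).
Step 2: list() consumes all yields: [0, 1, 2].
Therefore out = [0, 1, 2].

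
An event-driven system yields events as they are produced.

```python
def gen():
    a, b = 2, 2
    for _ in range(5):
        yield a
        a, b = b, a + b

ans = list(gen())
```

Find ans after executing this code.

Step 1: Fibonacci-like sequence starting with a=2, b=2:
  Iteration 1: yield a=2, then a,b = 2,4
  Iteration 2: yield a=2, then a,b = 4,6
  Iteration 3: yield a=4, then a,b = 6,10
  Iteration 4: yield a=6, then a,b = 10,16
  Iteration 5: yield a=10, then a,b = 16,26
Therefore ans = [2, 2, 4, 6, 10].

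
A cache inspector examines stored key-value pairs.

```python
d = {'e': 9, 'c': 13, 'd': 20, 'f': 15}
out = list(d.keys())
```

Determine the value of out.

Step 1: d.keys() returns the dictionary keys in insertion order.
Therefore out = ['e', 'c', 'd', 'f'].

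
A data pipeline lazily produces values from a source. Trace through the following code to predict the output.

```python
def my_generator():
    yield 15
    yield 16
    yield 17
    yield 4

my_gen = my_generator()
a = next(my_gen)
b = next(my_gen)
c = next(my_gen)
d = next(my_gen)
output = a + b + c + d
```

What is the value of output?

Step 1: Create generator and consume all values:
  a = next(my_gen) = 15
  b = next(my_gen) = 16
  c = next(my_gen) = 17
  d = next(my_gen) = 4
Step 2: output = 15 + 16 + 17 + 4 = 52.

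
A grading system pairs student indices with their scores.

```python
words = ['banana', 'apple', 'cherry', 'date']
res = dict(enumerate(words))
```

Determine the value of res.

Step 1: enumerate pairs indices with words:
  0 -> 'banana'
  1 -> 'apple'
  2 -> 'cherry'
  3 -> 'date'
Therefore res = {0: 'banana', 1: 'apple', 2: 'cherry', 3: 'date'}.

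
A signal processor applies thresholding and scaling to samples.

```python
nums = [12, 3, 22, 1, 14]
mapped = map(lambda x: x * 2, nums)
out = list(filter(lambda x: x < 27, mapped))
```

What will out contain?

Step 1: Map x * 2:
  12 -> 24
  3 -> 6
  22 -> 44
  1 -> 2
  14 -> 28
Step 2: Filter for < 27:
  24: kept
  6: kept
  44: removed
  2: kept
  28: removed
Therefore out = [24, 6, 2].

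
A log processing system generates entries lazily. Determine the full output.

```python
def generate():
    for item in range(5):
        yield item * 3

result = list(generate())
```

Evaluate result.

Step 1: For each item in range(5), yield item * 3:
  item=0: yield 0 * 3 = 0
  item=1: yield 1 * 3 = 3
  item=2: yield 2 * 3 = 6
  item=3: yield 3 * 3 = 9
  item=4: yield 4 * 3 = 12
Therefore result = [0, 3, 6, 9, 12].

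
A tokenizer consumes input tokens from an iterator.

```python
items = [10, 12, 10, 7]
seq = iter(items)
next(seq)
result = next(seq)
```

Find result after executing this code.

Step 1: Create iterator over [10, 12, 10, 7].
Step 2: next() consumes 10.
Step 3: next() returns 12.
Therefore result = 12.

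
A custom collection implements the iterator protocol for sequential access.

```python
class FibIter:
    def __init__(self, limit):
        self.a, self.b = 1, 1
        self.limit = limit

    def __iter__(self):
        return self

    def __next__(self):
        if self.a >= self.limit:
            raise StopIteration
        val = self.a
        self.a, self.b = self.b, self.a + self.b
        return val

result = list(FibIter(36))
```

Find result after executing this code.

Step 1: Fibonacci-like sequence (a=1, b=1) until >= 36:
  Yield 1, then a,b = 1,2
  Yield 1, then a,b = 2,3
  Yield 2, then a,b = 3,5
  Yield 3, then a,b = 5,8
  Yield 5, then a,b = 8,13
  Yield 8, then a,b = 13,21
  Yield 13, then a,b = 21,34
  Yield 21, then a,b = 34,55
  Yield 34, then a,b = 55,89
Step 2: 55 >= 36, stop.
Therefore result = [1, 1, 2, 3, 5, 8, 13, 21, 34].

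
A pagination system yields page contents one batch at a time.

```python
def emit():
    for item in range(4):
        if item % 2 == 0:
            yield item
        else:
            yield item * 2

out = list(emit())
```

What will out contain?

Step 1: For each item in range(4), yield item if even, else item*2:
  item=0 (even): yield 0
  item=1 (odd): yield 1*2 = 2
  item=2 (even): yield 2
  item=3 (odd): yield 3*2 = 6
Therefore out = [0, 2, 2, 6].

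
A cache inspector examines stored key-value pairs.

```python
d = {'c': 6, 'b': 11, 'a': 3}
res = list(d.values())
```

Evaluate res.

Step 1: d.values() returns the dictionary values in insertion order.
Therefore res = [6, 11, 3].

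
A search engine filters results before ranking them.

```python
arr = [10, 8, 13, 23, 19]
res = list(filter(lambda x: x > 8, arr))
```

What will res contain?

Step 1: Filter elements > 8:
  10: kept
  8: removed
  13: kept
  23: kept
  19: kept
Therefore res = [10, 13, 23, 19].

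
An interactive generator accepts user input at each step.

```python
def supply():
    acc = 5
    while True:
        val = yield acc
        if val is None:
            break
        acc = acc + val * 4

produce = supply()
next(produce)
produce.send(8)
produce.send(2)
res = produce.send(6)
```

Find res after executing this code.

Step 1: next() -> yield acc=5.
Step 2: send(8) -> val=8, acc = 5 + 8*4 = 37, yield 37.
Step 3: send(2) -> val=2, acc = 37 + 2*4 = 45, yield 45.
Step 4: send(6) -> val=6, acc = 45 + 6*4 = 69, yield 69.
Therefore res = 69.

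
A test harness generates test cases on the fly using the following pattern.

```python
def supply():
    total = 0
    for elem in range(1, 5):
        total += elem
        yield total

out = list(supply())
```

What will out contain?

Step 1: Generator accumulates running sum:
  elem=1: total = 1, yield 1
  elem=2: total = 3, yield 3
  elem=3: total = 6, yield 6
  elem=4: total = 10, yield 10
Therefore out = [1, 3, 6, 10].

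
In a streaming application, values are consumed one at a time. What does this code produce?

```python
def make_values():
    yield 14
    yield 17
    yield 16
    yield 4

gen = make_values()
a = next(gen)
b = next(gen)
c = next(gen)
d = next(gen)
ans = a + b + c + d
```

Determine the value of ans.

Step 1: Create generator and consume all values:
  a = next(gen) = 14
  b = next(gen) = 17
  c = next(gen) = 16
  d = next(gen) = 4
Step 2: ans = 14 + 17 + 16 + 4 = 51.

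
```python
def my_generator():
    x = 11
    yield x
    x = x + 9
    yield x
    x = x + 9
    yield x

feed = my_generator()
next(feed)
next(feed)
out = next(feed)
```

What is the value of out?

Step 1: Trace through generator execution:
  Yield 1: x starts at 11, yield 11
  Yield 2: x = 11 + 9 = 20, yield 20
  Yield 3: x = 20 + 9 = 29, yield 29
Step 2: First next() gets 11, second next() gets the second value, third next() yields 29.
Therefore out = 29.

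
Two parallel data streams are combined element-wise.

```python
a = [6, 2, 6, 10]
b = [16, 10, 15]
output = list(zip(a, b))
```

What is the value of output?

Step 1: zip stops at shortest (len(a)=4, len(b)=3):
  Index 0: (6, 16)
  Index 1: (2, 10)
  Index 2: (6, 15)
Step 2: Last element of a (10) has no pair, dropped.
Therefore output = [(6, 16), (2, 10), (6, 15)].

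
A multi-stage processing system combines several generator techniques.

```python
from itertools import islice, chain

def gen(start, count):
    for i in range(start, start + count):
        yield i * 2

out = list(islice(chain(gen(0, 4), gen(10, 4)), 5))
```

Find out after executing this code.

Step 1: gen(0, 4) yields [0, 2, 4, 6].
Step 2: gen(10, 4) yields [20, 22, 24, 26].
Step 3: chain concatenates: [0, 2, 4, 6, 20, 22, 24, 26].
Step 4: islice takes first 5: [0, 2, 4, 6, 20].
Therefore out = [0, 2, 4, 6, 20].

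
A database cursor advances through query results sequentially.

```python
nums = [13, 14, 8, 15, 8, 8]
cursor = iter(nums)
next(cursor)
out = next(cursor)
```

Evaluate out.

Step 1: Create iterator over [13, 14, 8, 15, 8, 8].
Step 2: next() consumes 13.
Step 3: next() returns 14.
Therefore out = 14.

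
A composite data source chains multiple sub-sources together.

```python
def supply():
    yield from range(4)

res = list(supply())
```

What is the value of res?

Step 1: yield from delegates to the iterable, yielding each element.
Step 2: Collected values: [0, 1, 2, 3].
Therefore res = [0, 1, 2, 3].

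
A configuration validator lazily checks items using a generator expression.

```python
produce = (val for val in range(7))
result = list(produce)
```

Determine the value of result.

Step 1: Generator expression iterates range(7): [0, 1, 2, 3, 4, 5, 6].
Step 2: list() collects all values.
Therefore result = [0, 1, 2, 3, 4, 5, 6].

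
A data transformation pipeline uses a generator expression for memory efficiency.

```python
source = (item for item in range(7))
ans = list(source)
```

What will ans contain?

Step 1: Generator expression iterates range(7): [0, 1, 2, 3, 4, 5, 6].
Step 2: list() collects all values.
Therefore ans = [0, 1, 2, 3, 4, 5, 6].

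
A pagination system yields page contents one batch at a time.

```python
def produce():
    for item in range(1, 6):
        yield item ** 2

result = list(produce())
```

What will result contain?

Step 1: For each item in range(1, 6), yield item**2:
  item=1: yield 1**2 = 1
  item=2: yield 2**2 = 4
  item=3: yield 3**2 = 9
  item=4: yield 4**2 = 16
  item=5: yield 5**2 = 25
Therefore result = [1, 4, 9, 16, 25].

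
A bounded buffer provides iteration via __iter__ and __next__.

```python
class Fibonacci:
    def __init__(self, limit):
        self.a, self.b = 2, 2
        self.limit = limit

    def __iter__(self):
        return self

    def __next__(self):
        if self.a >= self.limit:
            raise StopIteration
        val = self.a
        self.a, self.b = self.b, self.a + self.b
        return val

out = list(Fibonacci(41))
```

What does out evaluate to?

Step 1: Fibonacci-like sequence (a=2, b=2) until >= 41:
  Yield 2, then a,b = 2,4
  Yield 2, then a,b = 4,6
  Yield 4, then a,b = 6,10
  Yield 6, then a,b = 10,16
  Yield 10, then a,b = 16,26
  Yield 16, then a,b = 26,42
  Yield 26, then a,b = 42,68
Step 2: 42 >= 41, stop.
Therefore out = [2, 2, 4, 6, 10, 16, 26].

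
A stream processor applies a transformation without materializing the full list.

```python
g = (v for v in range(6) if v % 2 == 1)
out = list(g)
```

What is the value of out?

Step 1: Filter range(6) keeping only odd values:
  v=0: even, excluded
  v=1: odd, included
  v=2: even, excluded
  v=3: odd, included
  v=4: even, excluded
  v=5: odd, included
Therefore out = [1, 3, 5].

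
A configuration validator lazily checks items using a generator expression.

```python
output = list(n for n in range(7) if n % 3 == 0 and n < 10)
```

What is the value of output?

Step 1: Filter range(7) where n % 3 == 0 and n < 10:
  n=0: both conditions met, included
  n=1: excluded (1 % 3 != 0)
  n=2: excluded (2 % 3 != 0)
  n=3: both conditions met, included
  n=4: excluded (4 % 3 != 0)
  n=5: excluded (5 % 3 != 0)
  n=6: both conditions met, included
Therefore output = [0, 3, 6].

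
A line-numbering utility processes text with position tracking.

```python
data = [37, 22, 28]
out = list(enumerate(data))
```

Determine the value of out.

Step 1: enumerate pairs each element with its index:
  (0, 37)
  (1, 22)
  (2, 28)
Therefore out = [(0, 37), (1, 22), (2, 28)].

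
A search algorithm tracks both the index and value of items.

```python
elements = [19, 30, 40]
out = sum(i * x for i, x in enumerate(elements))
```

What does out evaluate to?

Step 1: Compute i * x for each (i, x) in enumerate([19, 30, 40]):
  i=0, x=19: 0*19 = 0
  i=1, x=30: 1*30 = 30
  i=2, x=40: 2*40 = 80
Step 2: sum = 0 + 30 + 80 = 110.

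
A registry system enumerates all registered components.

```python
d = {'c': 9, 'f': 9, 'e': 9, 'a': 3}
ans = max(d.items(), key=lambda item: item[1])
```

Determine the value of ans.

Step 1: Find item with maximum value:
  ('c', 9)
  ('f', 9)
  ('e', 9)
  ('a', 3)
Step 2: Maximum value is 9 at key 'c'.
Therefore ans = ('c', 9).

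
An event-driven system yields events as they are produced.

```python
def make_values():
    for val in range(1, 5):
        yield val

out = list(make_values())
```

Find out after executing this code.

Step 1: The generator yields each value from range(1, 5).
Step 2: list() consumes all yields: [1, 2, 3, 4].
Therefore out = [1, 2, 3, 4].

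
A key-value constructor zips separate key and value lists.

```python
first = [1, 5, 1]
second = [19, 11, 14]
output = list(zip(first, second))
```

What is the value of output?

Step 1: zip pairs elements at same index:
  Index 0: (1, 19)
  Index 1: (5, 11)
  Index 2: (1, 14)
Therefore output = [(1, 19), (5, 11), (1, 14)].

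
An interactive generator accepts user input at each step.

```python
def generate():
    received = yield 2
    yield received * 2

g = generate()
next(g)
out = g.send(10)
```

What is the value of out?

Step 1: next(g) advances to first yield, producing 2.
Step 2: send(10) resumes, received = 10.
Step 3: yield received * 2 = 10 * 2 = 20.
Therefore out = 20.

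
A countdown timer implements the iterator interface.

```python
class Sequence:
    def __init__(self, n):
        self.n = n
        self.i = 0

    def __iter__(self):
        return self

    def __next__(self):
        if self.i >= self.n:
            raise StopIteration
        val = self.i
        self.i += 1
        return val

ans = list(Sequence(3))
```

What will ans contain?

Step 1: Sequence(3) creates an iterator counting 0 to 2.
Step 2: list() consumes all values: [0, 1, 2].
Therefore ans = [0, 1, 2].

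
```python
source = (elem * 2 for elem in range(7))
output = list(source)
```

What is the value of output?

Step 1: For each elem in range(7), compute elem*2:
  elem=0: 0*2 = 0
  elem=1: 1*2 = 2
  elem=2: 2*2 = 4
  elem=3: 3*2 = 6
  elem=4: 4*2 = 8
  elem=5: 5*2 = 10
  elem=6: 6*2 = 12
Therefore output = [0, 2, 4, 6, 8, 10, 12].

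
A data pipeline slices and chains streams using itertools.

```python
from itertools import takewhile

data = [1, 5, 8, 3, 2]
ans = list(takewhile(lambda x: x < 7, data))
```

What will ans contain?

Step 1: takewhile stops at first element >= 7:
  1 < 7: take
  5 < 7: take
  8 >= 7: stop
Therefore ans = [1, 5].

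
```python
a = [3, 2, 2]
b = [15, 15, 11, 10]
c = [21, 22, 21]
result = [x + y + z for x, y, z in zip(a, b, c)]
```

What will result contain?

Step 1: zip three lists (truncates to shortest, len=3):
  3 + 15 + 21 = 39
  2 + 15 + 22 = 39
  2 + 11 + 21 = 34
Therefore result = [39, 39, 34].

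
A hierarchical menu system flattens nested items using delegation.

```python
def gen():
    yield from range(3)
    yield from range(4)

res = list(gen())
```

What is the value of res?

Step 1: Trace yields in order:
  yield 0
  yield 1
  yield 2
  yield 0
  yield 1
  yield 2
  yield 3
Therefore res = [0, 1, 2, 0, 1, 2, 3].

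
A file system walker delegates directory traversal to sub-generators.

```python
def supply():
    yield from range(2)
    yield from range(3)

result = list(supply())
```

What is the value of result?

Step 1: Trace yields in order:
  yield 0
  yield 1
  yield 0
  yield 1
  yield 2
Therefore result = [0, 1, 0, 1, 2].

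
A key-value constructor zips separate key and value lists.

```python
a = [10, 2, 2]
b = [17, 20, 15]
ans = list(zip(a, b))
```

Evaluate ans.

Step 1: zip pairs elements at same index:
  Index 0: (10, 17)
  Index 1: (2, 20)
  Index 2: (2, 15)
Therefore ans = [(10, 17), (2, 20), (2, 15)].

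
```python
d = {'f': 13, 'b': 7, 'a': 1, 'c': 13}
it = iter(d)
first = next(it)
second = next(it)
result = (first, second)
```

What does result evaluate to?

Step 1: iter(d) iterates over keys: ['f', 'b', 'a', 'c'].
Step 2: first = next(it) = 'f', second = next(it) = 'b'.
Therefore result = ('f', 'b').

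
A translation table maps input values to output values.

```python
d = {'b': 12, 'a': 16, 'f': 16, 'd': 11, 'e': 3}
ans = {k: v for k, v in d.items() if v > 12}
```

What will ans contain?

Step 1: Filter items where value > 12:
  'b': 12 <= 12: removed
  'a': 16 > 12: kept
  'f': 16 > 12: kept
  'd': 11 <= 12: removed
  'e': 3 <= 12: removed
Therefore ans = {'a': 16, 'f': 16}.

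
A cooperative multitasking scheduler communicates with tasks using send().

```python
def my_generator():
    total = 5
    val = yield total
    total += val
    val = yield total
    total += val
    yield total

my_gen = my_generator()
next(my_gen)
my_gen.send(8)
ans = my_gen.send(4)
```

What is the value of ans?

Step 1: next() -> yield total=5.
Step 2: send(8) -> val=8, total = 5+8 = 13, yield 13.
Step 3: send(4) -> val=4, total = 13+4 = 17, yield 17.
Therefore ans = 17.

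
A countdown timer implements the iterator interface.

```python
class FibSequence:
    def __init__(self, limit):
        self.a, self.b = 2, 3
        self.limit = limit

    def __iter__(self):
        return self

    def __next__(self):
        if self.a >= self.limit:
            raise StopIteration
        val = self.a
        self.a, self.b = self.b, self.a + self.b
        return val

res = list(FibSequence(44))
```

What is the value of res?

Step 1: Fibonacci-like sequence (a=2, b=3) until >= 44:
  Yield 2, then a,b = 3,5
  Yield 3, then a,b = 5,8
  Yield 5, then a,b = 8,13
  Yield 8, then a,b = 13,21
  Yield 13, then a,b = 21,34
  Yield 21, then a,b = 34,55
  Yield 34, then a,b = 55,89
Step 2: 55 >= 44, stop.
Therefore res = [2, 3, 5, 8, 13, 21, 34].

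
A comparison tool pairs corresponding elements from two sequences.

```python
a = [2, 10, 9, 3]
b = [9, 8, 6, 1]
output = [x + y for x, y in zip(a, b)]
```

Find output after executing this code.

Step 1: Add corresponding elements:
  2 + 9 = 11
  10 + 8 = 18
  9 + 6 = 15
  3 + 1 = 4
Therefore output = [11, 18, 15, 4].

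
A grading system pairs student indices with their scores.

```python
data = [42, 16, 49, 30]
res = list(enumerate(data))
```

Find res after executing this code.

Step 1: enumerate pairs each element with its index:
  (0, 42)
  (1, 16)
  (2, 49)
  (3, 30)
Therefore res = [(0, 42), (1, 16), (2, 49), (3, 30)].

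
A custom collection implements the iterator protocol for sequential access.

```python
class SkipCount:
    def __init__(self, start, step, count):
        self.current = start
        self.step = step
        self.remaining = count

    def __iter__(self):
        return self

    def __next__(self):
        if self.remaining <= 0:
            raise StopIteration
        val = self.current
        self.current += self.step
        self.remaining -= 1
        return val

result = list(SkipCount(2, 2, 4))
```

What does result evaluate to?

Step 1: SkipCount starts at 2, increments by 2, for 4 steps:
  Yield 2, then current += 2
  Yield 4, then current += 2
  Yield 6, then current += 2
  Yield 8, then current += 2
Therefore result = [2, 4, 6, 8].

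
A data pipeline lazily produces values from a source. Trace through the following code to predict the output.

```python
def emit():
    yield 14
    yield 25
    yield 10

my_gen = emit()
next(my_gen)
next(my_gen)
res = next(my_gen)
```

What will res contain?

Step 1: emit() creates a generator.
Step 2: next(my_gen) yields 14 (consumed and discarded).
Step 3: next(my_gen) yields 25 (consumed and discarded).
Step 4: next(my_gen) yields 10, assigned to res.
Therefore res = 10.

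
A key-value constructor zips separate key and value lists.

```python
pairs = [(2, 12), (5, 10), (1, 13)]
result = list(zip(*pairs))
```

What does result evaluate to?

Step 1: zip(*pairs) transposes: unzips [(2, 12), (5, 10), (1, 13)] into separate sequences.
Step 2: First elements: (2, 5, 1), second elements: (12, 10, 13).
Therefore result = [(2, 5, 1), (12, 10, 13)].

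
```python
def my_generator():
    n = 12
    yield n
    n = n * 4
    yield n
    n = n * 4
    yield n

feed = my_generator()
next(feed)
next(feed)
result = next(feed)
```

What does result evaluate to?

Step 1: Trace through generator execution:
  Yield 1: n starts at 12, yield 12
  Yield 2: n = 12 * 4 = 48, yield 48
  Yield 3: n = 48 * 4 = 192, yield 192
Step 2: First next() gets 12, second next() gets the second value, third next() yields 192.
Therefore result = 192.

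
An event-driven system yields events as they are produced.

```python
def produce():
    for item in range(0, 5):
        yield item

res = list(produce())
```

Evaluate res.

Step 1: The generator yields each value from range(0, 5).
Step 2: list() consumes all yields: [0, 1, 2, 3, 4].
Therefore res = [0, 1, 2, 3, 4].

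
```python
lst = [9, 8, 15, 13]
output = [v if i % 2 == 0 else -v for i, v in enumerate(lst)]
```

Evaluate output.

Step 1: For each (i, v), keep v if i is even, negate if odd:
  i=0 (even): keep 9
  i=1 (odd): negate to -8
  i=2 (even): keep 15
  i=3 (odd): negate to -13
Therefore output = [9, -8, 15, -13].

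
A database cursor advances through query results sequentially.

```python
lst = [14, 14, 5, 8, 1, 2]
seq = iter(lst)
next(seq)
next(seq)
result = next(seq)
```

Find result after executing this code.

Step 1: Create iterator over [14, 14, 5, 8, 1, 2].
Step 2: next() consumes 14.
Step 3: next() consumes 14.
Step 4: next() returns 5.
Therefore result = 5.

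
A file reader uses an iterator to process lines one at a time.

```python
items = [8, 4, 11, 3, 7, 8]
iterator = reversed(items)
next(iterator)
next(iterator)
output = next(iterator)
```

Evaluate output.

Step 1: reversed([8, 4, 11, 3, 7, 8]) gives iterator: [8, 7, 3, 11, 4, 8].
Step 2: First next() = 8, second next() = 7.
Step 3: Third next() = 3.
Therefore output = 3.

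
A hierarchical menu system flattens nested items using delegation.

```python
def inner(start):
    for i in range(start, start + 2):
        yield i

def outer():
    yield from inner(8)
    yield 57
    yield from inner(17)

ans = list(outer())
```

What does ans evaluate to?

Step 1: outer() delegates to inner(8):
  yield 8
  yield 9
Step 2: yield 57
Step 3: Delegates to inner(17):
  yield 17
  yield 18
Therefore ans = [8, 9, 57, 17, 18].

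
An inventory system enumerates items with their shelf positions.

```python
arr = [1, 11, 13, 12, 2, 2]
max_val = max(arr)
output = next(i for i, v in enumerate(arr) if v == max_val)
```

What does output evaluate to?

Step 1: max([1, 11, 13, 12, 2, 2]) = 13.
Step 2: Find first index where value == 13:
  Index 0: 1 != 13
  Index 1: 11 != 13
  Index 2: 13 == 13, found!
Therefore output = 2.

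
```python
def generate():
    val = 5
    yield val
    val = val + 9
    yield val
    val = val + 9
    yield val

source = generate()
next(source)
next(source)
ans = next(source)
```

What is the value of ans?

Step 1: Trace through generator execution:
  Yield 1: val starts at 5, yield 5
  Yield 2: val = 5 + 9 = 14, yield 14
  Yield 3: val = 14 + 9 = 23, yield 23
Step 2: First next() gets 5, second next() gets the second value, third next() yields 23.
Therefore ans = 23.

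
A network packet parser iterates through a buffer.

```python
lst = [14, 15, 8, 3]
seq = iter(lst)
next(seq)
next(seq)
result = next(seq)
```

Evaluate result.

Step 1: Create iterator over [14, 15, 8, 3].
Step 2: next() consumes 14.
Step 3: next() consumes 15.
Step 4: next() returns 8.
Therefore result = 8.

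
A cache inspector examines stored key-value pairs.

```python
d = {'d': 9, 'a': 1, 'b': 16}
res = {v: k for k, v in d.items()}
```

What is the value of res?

Step 1: Invert dict (swap keys and values):
  'd': 9 -> 9: 'd'
  'a': 1 -> 1: 'a'
  'b': 16 -> 16: 'b'
Therefore res = {9: 'd', 1: 'a', 16: 'b'}.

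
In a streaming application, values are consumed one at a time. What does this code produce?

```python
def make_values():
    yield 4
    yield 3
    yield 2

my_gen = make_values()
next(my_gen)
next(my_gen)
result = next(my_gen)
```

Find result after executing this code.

Step 1: make_values() creates a generator.
Step 2: next(my_gen) yields 4 (consumed and discarded).
Step 3: next(my_gen) yields 3 (consumed and discarded).
Step 4: next(my_gen) yields 2, assigned to result.
Therefore result = 2.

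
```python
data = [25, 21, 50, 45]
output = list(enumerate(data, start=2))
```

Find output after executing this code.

Step 1: enumerate with start=2:
  (2, 25)
  (3, 21)
  (4, 50)
  (5, 45)
Therefore output = [(2, 25), (3, 21), (4, 50), (5, 45)].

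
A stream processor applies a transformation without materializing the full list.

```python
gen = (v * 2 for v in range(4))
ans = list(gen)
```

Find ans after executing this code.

Step 1: For each v in range(4), compute v*2:
  v=0: 0*2 = 0
  v=1: 1*2 = 2
  v=2: 2*2 = 4
  v=3: 3*2 = 6
Therefore ans = [0, 2, 4, 6].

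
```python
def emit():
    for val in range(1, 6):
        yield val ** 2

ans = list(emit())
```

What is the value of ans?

Step 1: For each val in range(1, 6), yield val**2:
  val=1: yield 1**2 = 1
  val=2: yield 2**2 = 4
  val=3: yield 3**2 = 9
  val=4: yield 4**2 = 16
  val=5: yield 5**2 = 25
Therefore ans = [1, 4, 9, 16, 25].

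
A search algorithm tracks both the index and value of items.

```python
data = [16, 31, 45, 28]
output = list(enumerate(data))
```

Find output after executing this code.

Step 1: enumerate pairs each element with its index:
  (0, 16)
  (1, 31)
  (2, 45)
  (3, 28)
Therefore output = [(0, 16), (1, 31), (2, 45), (3, 28)].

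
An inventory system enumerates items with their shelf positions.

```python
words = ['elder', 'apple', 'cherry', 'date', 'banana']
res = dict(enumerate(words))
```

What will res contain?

Step 1: enumerate pairs indices with words:
  0 -> 'elder'
  1 -> 'apple'
  2 -> 'cherry'
  3 -> 'date'
  4 -> 'banana'
Therefore res = {0: 'elder', 1: 'apple', 2: 'cherry', 3: 'date', 4: 'banana'}.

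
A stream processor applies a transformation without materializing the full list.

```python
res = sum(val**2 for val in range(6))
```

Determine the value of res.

Step 1: Compute val**2 for each val in range(6):
  val=0: 0**2 = 0
  val=1: 1**2 = 1
  val=2: 2**2 = 4
  val=3: 3**2 = 9
  val=4: 4**2 = 16
  val=5: 5**2 = 25
Step 2: sum = 0 + 1 + 4 + 9 + 16 + 25 = 55.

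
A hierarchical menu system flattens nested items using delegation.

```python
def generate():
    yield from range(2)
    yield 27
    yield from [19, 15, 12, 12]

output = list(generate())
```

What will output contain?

Step 1: Trace yields in order:
  yield 0
  yield 1
  yield 27
  yield 19
  yield 15
  yield 12
  yield 12
Therefore output = [0, 1, 27, 19, 15, 12, 12].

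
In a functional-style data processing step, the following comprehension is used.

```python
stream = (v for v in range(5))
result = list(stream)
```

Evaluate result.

Step 1: Generator expression iterates range(5): [0, 1, 2, 3, 4].
Step 2: list() collects all values.
Therefore result = [0, 1, 2, 3, 4].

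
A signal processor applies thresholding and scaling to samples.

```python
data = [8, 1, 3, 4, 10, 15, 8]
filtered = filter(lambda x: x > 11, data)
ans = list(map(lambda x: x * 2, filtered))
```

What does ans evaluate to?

Step 1: Filter data for elements > 11:
  8: removed
  1: removed
  3: removed
  4: removed
  10: removed
  15: kept
  8: removed
Step 2: Map x * 2 on filtered [15]:
  15 -> 30
Therefore ans = [30].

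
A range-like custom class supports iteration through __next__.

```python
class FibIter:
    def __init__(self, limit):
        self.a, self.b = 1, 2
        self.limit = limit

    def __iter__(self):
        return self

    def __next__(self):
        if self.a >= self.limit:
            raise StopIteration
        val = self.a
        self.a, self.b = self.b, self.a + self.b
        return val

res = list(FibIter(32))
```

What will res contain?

Step 1: Fibonacci-like sequence (a=1, b=2) until >= 32:
  Yield 1, then a,b = 2,3
  Yield 2, then a,b = 3,5
  Yield 3, then a,b = 5,8
  Yield 5, then a,b = 8,13
  Yield 8, then a,b = 13,21
  Yield 13, then a,b = 21,34
  Yield 21, then a,b = 34,55
Step 2: 34 >= 32, stop.
Therefore res = [1, 2, 3, 5, 8, 13, 21].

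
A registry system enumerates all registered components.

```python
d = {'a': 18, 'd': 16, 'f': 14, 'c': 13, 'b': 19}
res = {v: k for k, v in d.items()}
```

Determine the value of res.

Step 1: Invert dict (swap keys and values):
  'a': 18 -> 18: 'a'
  'd': 16 -> 16: 'd'
  'f': 14 -> 14: 'f'
  'c': 13 -> 13: 'c'
  'b': 19 -> 19: 'b'
Therefore res = {18: 'a', 16: 'd', 14: 'f', 13: 'c', 19: 'b'}.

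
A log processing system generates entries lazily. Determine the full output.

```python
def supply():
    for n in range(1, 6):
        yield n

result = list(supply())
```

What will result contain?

Step 1: The generator yields each value from range(1, 6).
Step 2: list() consumes all yields: [1, 2, 3, 4, 5].
Therefore result = [1, 2, 3, 4, 5].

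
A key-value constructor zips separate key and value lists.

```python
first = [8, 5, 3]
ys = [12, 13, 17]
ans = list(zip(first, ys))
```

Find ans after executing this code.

Step 1: zip pairs elements at same index:
  Index 0: (8, 12)
  Index 1: (5, 13)
  Index 2: (3, 17)
Therefore ans = [(8, 12), (5, 13), (3, 17)].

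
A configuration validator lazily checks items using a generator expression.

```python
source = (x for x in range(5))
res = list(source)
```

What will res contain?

Step 1: Generator expression iterates range(5): [0, 1, 2, 3, 4].
Step 2: list() collects all values.
Therefore res = [0, 1, 2, 3, 4].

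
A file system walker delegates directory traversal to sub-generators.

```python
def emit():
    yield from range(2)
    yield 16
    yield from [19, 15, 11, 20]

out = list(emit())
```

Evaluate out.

Step 1: Trace yields in order:
  yield 0
  yield 1
  yield 16
  yield 19
  yield 15
  yield 11
  yield 20
Therefore out = [0, 1, 16, 19, 15, 11, 20].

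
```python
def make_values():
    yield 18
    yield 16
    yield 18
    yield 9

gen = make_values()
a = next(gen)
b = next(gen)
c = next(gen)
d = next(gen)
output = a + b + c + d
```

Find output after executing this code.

Step 1: Create generator and consume all values:
  a = next(gen) = 18
  b = next(gen) = 16
  c = next(gen) = 18
  d = next(gen) = 9
Step 2: output = 18 + 16 + 18 + 9 = 61.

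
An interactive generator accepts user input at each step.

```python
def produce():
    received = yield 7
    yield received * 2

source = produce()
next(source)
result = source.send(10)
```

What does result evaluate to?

Step 1: next(source) advances to first yield, producing 7.
Step 2: send(10) resumes, received = 10.
Step 3: yield received * 2 = 10 * 2 = 20.
Therefore result = 20.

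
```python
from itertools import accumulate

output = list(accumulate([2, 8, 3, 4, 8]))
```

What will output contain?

Step 1: accumulate computes running sums:
  + 2 = 2
  + 8 = 10
  + 3 = 13
  + 4 = 17
  + 8 = 25
Therefore output = [2, 10, 13, 17, 25].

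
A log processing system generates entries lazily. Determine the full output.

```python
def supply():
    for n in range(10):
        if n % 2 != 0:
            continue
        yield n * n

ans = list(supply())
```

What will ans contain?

Step 1: Only yield n**2 when n is divisible by 2:
  n=0: 0 % 2 == 0, yield 0**2 = 0
  n=2: 2 % 2 == 0, yield 2**2 = 4
  n=4: 4 % 2 == 0, yield 4**2 = 16
  n=6: 6 % 2 == 0, yield 6**2 = 36
  n=8: 8 % 2 == 0, yield 8**2 = 64
Therefore ans = [0, 4, 16, 36, 64].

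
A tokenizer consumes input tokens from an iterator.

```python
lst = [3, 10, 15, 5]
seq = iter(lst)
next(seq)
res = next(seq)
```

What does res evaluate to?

Step 1: Create iterator over [3, 10, 15, 5].
Step 2: next() consumes 3.
Step 3: next() returns 10.
Therefore res = 10.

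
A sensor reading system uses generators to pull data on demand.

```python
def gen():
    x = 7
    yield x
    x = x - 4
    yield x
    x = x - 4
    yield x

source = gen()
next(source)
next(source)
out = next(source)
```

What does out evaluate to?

Step 1: Trace through generator execution:
  Yield 1: x starts at 7, yield 7
  Yield 2: x = 7 - 4 = 3, yield 3
  Yield 3: x = 3 - 4 = -1, yield -1
Step 2: First next() gets 7, second next() gets the second value, third next() yields -1.
Therefore out = -1.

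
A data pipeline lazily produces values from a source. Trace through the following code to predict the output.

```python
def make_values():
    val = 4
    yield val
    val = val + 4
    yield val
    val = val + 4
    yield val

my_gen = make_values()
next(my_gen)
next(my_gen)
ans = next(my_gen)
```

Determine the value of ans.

Step 1: Trace through generator execution:
  Yield 1: val starts at 4, yield 4
  Yield 2: val = 4 + 4 = 8, yield 8
  Yield 3: val = 8 + 4 = 12, yield 12
Step 2: First next() gets 4, second next() gets the second value, third next() yields 12.
Therefore ans = 12.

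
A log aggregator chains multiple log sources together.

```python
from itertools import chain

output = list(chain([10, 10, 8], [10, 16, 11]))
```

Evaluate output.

Step 1: chain() concatenates iterables: [10, 10, 8] + [10, 16, 11].
Therefore output = [10, 10, 8, 10, 16, 11].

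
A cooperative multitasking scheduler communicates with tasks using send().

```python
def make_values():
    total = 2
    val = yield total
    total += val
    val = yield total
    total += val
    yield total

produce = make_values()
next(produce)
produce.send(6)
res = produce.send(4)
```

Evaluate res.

Step 1: next() -> yield total=2.
Step 2: send(6) -> val=6, total = 2+6 = 8, yield 8.
Step 3: send(4) -> val=4, total = 8+4 = 12, yield 12.
Therefore res = 12.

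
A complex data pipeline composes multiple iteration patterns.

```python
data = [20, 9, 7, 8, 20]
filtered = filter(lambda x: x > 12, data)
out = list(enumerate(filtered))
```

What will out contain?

Step 1: Filter [20, 9, 7, 8, 20] for > 12: [20, 20].
Step 2: enumerate re-indexes from 0: [(0, 20), (1, 20)].
Therefore out = [(0, 20), (1, 20)].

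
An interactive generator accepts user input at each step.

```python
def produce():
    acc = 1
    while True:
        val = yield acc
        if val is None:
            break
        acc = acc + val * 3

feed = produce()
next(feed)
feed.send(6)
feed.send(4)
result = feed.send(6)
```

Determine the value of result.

Step 1: next() -> yield acc=1.
Step 2: send(6) -> val=6, acc = 1 + 6*3 = 19, yield 19.
Step 3: send(4) -> val=4, acc = 19 + 4*3 = 31, yield 31.
Step 4: send(6) -> val=6, acc = 31 + 6*3 = 49, yield 49.
Therefore result = 49.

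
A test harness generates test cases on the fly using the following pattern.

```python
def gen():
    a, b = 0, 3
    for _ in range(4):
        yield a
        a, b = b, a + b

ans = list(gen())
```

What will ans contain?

Step 1: Fibonacci-like sequence starting with a=0, b=3:
  Iteration 1: yield a=0, then a,b = 3,3
  Iteration 2: yield a=3, then a,b = 3,6
  Iteration 3: yield a=3, then a,b = 6,9
  Iteration 4: yield a=6, then a,b = 9,15
Therefore ans = [0, 3, 3, 6].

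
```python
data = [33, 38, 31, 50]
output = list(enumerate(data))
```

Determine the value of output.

Step 1: enumerate pairs each element with its index:
  (0, 33)
  (1, 38)
  (2, 31)
  (3, 50)
Therefore output = [(0, 33), (1, 38), (2, 31), (3, 50)].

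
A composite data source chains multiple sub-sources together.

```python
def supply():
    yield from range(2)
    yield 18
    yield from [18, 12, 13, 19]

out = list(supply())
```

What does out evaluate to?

Step 1: Trace yields in order:
  yield 0
  yield 1
  yield 18
  yield 18
  yield 12
  yield 13
  yield 19
Therefore out = [0, 1, 18, 18, 12, 13, 19].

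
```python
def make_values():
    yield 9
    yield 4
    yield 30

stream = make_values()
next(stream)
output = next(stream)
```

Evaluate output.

Step 1: make_values() creates a generator.
Step 2: next(stream) yields 9 (consumed and discarded).
Step 3: next(stream) yields 4, assigned to output.
Therefore output = 4.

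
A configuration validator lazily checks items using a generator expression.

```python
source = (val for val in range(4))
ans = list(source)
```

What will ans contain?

Step 1: Generator expression iterates range(4): [0, 1, 2, 3].
Step 2: list() collects all values.
Therefore ans = [0, 1, 2, 3].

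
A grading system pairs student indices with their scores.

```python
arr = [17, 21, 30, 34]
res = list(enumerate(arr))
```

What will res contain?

Step 1: enumerate pairs each element with its index:
  (0, 17)
  (1, 21)
  (2, 30)
  (3, 34)
Therefore res = [(0, 17), (1, 21), (2, 30), (3, 34)].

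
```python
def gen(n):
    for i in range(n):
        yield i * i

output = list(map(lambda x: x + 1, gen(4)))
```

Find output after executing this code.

Step 1: gen(4) yields squares: [0, 1, 4, 9].
Step 2: map adds 1 to each: [1, 2, 5, 10].
Therefore output = [1, 2, 5, 10].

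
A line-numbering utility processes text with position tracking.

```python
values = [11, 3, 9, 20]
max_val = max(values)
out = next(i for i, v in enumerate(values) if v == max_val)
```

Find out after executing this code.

Step 1: max([11, 3, 9, 20]) = 20.
Step 2: Find first index where value == 20:
  Index 0: 11 != 20
  Index 1: 3 != 20
  Index 2: 9 != 20
  Index 3: 20 == 20, found!
Therefore out = 3.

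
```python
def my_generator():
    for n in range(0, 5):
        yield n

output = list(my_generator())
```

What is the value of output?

Step 1: The generator yields each value from range(0, 5).
Step 2: list() consumes all yields: [0, 1, 2, 3, 4].
Therefore output = [0, 1, 2, 3, 4].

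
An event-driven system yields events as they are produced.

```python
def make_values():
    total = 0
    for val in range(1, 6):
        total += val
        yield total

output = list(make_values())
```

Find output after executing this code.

Step 1: Generator accumulates running sum:
  val=1: total = 1, yield 1
  val=2: total = 3, yield 3
  val=3: total = 6, yield 6
  val=4: total = 10, yield 10
  val=5: total = 15, yield 15
Therefore output = [1, 3, 6, 10, 15].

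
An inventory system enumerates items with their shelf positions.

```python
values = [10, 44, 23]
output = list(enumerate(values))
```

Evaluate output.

Step 1: enumerate pairs each element with its index:
  (0, 10)
  (1, 44)
  (2, 23)
Therefore output = [(0, 10), (1, 44), (2, 23)].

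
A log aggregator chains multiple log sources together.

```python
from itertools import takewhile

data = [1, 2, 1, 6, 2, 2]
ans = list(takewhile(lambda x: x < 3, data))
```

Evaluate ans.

Step 1: takewhile stops at first element >= 3:
  1 < 3: take
  2 < 3: take
  1 < 3: take
  6 >= 3: stop
Therefore ans = [1, 2, 1].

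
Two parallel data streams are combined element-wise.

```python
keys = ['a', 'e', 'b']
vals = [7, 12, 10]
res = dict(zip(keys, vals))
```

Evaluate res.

Step 1: zip pairs keys with values:
  'a' -> 7
  'e' -> 12
  'b' -> 10
Therefore res = {'a': 7, 'e': 12, 'b': 10}.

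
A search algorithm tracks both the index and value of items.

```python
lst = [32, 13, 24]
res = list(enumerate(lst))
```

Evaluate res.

Step 1: enumerate pairs each element with its index:
  (0, 32)
  (1, 13)
  (2, 24)
Therefore res = [(0, 32), (1, 13), (2, 24)].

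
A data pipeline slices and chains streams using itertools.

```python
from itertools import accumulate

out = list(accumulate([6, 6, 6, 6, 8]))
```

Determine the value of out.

Step 1: accumulate computes running sums:
  + 6 = 6
  + 6 = 12
  + 6 = 18
  + 6 = 24
  + 8 = 32
Therefore out = [6, 12, 18, 24, 32].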